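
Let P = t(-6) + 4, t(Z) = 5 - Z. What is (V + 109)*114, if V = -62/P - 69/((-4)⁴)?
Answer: 7631407/640 ≈ 11924.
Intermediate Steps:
P = 15 (P = (5 - 1*(-6)) + 4 = (5 + 6) + 4 = 11 + 4 = 15)
V = -16907/3840 (V = -62/15 - 69/((-4)⁴) = -62*1/15 - 69/256 = -62/15 - 69*1/256 = -62/15 - 69/256 = -16907/3840 ≈ -4.4029)
(V + 109)*114 = (-16907/3840 + 109)*114 = (401653/3840)*114 = 7631407/640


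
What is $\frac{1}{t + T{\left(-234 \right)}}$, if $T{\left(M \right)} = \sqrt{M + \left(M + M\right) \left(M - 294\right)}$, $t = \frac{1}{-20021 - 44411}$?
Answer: $\frac{64432}{1024876515386879} + \frac{12454447872 \sqrt{27430}}{1024876515386879} \approx 0.0020126$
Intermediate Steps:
$t = - \frac{1}{64432}$ ($t = \frac{1}{-64432} = - \frac{1}{64432} \approx -1.552 \cdot 10^{-5}$)
$T{\left(M \right)} = \sqrt{M + 2 M \left(-294 + M\right)}$
$\frac{1}{t + T{\left(-234 \right)}} = \frac{1}{- \frac{1}{64432} + \sqrt{- 234 \left(-587 + 2 \left(-234\right)\right)}} = \frac{1}{- \frac{1}{64432} + \sqrt{- 234 \left(-587 - 468\right)}} = \frac{1}{- \frac{1}{64432} + \sqrt{\left(-234\right) \left(-1055\right)}} = \frac{1}{- \frac{1}{64432} + \sqrt{246870}} = \frac{1}{- \frac{1}{64432} + 3 \sqrt{27430}}$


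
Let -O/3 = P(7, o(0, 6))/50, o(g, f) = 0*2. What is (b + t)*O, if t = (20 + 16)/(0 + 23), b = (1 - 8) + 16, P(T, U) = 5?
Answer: -729/230 ≈ -3.1696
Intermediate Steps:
o(g, f) = 0
b = 9 (b = -7 + 16 = 9)
O = -3/10 (O = -15/50 = -3*1/10 = -3/10 ≈ -0.30000)
t = 36/23 ≈ 1.5652
(b + t)*O = (9 + 36/23)*(-3/10) = (243/23)*(-3/10) = -729/230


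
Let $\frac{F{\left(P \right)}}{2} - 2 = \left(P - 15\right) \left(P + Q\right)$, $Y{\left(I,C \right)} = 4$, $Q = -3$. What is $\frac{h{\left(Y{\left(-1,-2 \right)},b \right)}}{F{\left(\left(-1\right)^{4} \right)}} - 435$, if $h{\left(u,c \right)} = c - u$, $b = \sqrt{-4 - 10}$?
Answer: $- \frac{6526}{15} + \frac{i \sqrt{14}}{60} \approx -435.07 + 0.062361 i$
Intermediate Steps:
$F{\left(P \right)} = 4 + 2 \left(-15 + P\right) \left(-3 + P\right)$ ($F{\left(P \right)} = 4 + 2 \left(P - 15\right) \left(P - 3\right) = 4 + 2 \left(-15 + P\right) \left(-3 + P\right)$)
$b = i \sqrt{14}$ ($b = \sqrt{-14} = i \sqrt{14} \approx 3.7417 i$)
$\frac{h{\left(Y{\left(-1,-2 \right)},b \right)}}{F{\left(\left(-1\right)^{4} \right)}} - 435 = \frac{i \sqrt{14} - 4}{94 - 36 \left(-1\right)^{4} + 2 \left(\left(-1\right)^{4}\right)^{2}} - 435 = \frac{i \sqrt{14} - 4}{94 - 36 + 2 \cdot 1^{2}} - 435 = \frac{-4 + i \sqrt{14}}{94 - 36 + 2 \cdot 1} - 435 = \frac{-4 + i \sqrt{14}}{94 - 36 + 2} - 435 = \frac{-4 + i \sqrt{14}}{60} - 435 = \left(-4 + i \sqrt{14}\right) \frac{1}{60} - 435 = \left(- \frac{1}{15} + \frac{i \sqrt{14}}{60}\right) - 435 = - \frac{6526}{15} + \frac{i \sqrt{14}}{60}$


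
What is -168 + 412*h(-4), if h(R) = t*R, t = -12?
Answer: 19608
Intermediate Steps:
h(R) = -12*R
-168 + 412*h(-4) = -168 + 412*(-12*(-4)) = -168 + 412*48 = -168 + 19776 = 19608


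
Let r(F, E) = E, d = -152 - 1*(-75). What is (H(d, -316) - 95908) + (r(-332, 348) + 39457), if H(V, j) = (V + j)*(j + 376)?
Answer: -79683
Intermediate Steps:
d = -77 (d = -152 + 75 = -77)
H(V, j) = (376 + j)*(V + j) (H(V, j) = (V + j)*(376 + j) = (376 + j)*(V + j))
(H(d, -316) - 95908) + (r(-332, 348) + 39457) = (((-316)² + 376*(-77) + 376*(-316) - 77*(-316)) - 95908) + (348 + 39457) = ((99856 - 28952 - 118816 + 24332) - 95908) + 39805 = (-23580 - 95908) + 39805 = -119488 + 39805 = -79683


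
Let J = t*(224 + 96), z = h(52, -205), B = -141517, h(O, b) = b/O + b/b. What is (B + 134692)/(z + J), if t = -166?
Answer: 354900/2762393 ≈ 0.12848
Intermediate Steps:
h(O, b) = 1 + b/O (h(O, b) = b/O + 1 = 1 + b/O)
z = -153/52 (z = (52 - 205)/52 = (1/52)*(-153) = -153/52 ≈ -2.9423)
J = -53120 (J = -166*(224 + 96) = -166*320 = -53120)
(B + 134692)/(z + J) = (-141517 + 134692)/(-153/52 - 53120) = -6825/(-2762393/52) = -6825*(-52/2762393) = 354900/2762393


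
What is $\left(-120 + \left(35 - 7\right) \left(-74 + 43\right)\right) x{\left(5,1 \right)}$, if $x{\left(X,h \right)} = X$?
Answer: $-4940$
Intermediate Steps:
$\left(-120 + \left(35 - 7\right) \left(-74 + 43\right)\right) x{\left(5,1 \right)} = \left(-120 + \left(35 - 7\right) \left(-74 + 43\right)\right) 5 = \left(-120 + 28 \left(-31\right)\right) 5 = \left(-120 - 868\right) 5 = \left(-988\right) 5 = -4940$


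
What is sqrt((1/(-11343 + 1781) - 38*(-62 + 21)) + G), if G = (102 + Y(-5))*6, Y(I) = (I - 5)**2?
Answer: 3*sqrt(28140688702)/9562 ≈ 52.631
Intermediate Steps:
Y(I) = (-5 + I)**2
G = 1212 (G = (102 + (-5 - 5)**2)*6 = (102 + (-10)**2)*6 = (102 + 100)*6 = 202*6 = 1212)
sqrt((1/(-11343 + 1781) - 38*(-62 + 21)) + G) = sqrt((1/(-11343 + 1781) - 38*(-62 + 21)) + 1212) = sqrt((1/(-9562) - 38*(-41)) + 1212) = sqrt((-1/9562 + 1558) + 1212) = sqrt(14897595/9562 + 1212) = sqrt(26486739/9562) = 3*sqrt(28140688702)/9562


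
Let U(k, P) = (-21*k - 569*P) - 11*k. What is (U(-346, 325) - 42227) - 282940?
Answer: -499020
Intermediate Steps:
U(k, P) = -569*P - 32*k (U(k, P) = (-569*P - 21*k) - 11*k = -569*P - 32*k)
(U(-346, 325) - 42227) - 282940 = ((-569*325 - 32*(-346)) - 42227) - 282940 = ((-184925 + 11072) - 42227) - 282940 = (-173853 - 42227) - 282940 = -216080 - 282940 = -499020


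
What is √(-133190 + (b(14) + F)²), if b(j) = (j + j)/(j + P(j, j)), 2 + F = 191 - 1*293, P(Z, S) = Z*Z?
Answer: I*√27540386/15 ≈ 349.86*I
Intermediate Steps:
P(Z, S) = Z²
F = -104 (F = -2 + (191 - 1*293) = -2 + (191 - 293) = -2 - 102 = -104)
b(j) = 2*j/(j + j²) (b(j) = (j + j)/(j + j²) = (2*j)/(j + j²) = 2*j/(j + j²))
√(-133190 + (b(14) + F)²) = √(-133190 + (2/(1 + 14) - 104)²) = √(-133190 + (2/15 - 104)²) = √(-133190 + (-1558/15)²) = √(-133190 + 2427364/225) = √(-27540386/225) = I*√27540386/15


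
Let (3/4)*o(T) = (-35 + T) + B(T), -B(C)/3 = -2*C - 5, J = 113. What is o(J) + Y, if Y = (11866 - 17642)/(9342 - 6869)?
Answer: 2536468/2473 ≈ 1025.7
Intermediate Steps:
B(C) = 15 + 6*C (B(C) = -3*(-2*C - 5) = -3*(-5 - 2*C) = 15 + 6*C)
o(T) = -80/3 + 28*T/3 (o(T) = 4*((-35 + T) + (15 + 6*T))/3 = 4*(-20 + 7*T)/3 = -80/3 + 28*T/3)
Y = -5776/2473 ≈ -2.3356
o(J) + Y = (-80/3 + (28/3)*113) - 5776/2473 = (-80/3 + 3164/3) - 5776/2473 = 1028 - 5776/2473 = 2536468/2473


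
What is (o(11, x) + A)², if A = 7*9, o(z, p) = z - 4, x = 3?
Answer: 4900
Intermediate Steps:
o(z, p) = -4 + z
A = 63
(o(11, x) + A)² = ((-4 + 11) + 63)² = (7 + 63)² = 70² = 4900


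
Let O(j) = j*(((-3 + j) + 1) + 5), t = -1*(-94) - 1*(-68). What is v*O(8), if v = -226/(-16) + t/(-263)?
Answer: 312653/263 ≈ 1188.8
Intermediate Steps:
t = 162 (t = 94 + 68 = 162)
O(j) = j*(3 + j) (O(j) = j*((-2 + j) + 5) = j*(3 + j))
v = 28423/2104 (v = -226/(-16) + 162/(-263) = -226*(-1/16) + 162*(-1/263) = 113/8 - 162/263 = 28423/2104 ≈ 13.509)
v*O(8) = 28423*(8*(3 + 8))/2104 = 28423*(8*11)/2104 = (28423/2104)*88 = 312653/263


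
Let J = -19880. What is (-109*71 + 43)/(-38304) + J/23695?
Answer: -1034155/1620738 ≈ -0.63808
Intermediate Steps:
(-109*71 + 43)/(-38304) + J/23695 = (-109*71 + 43)/(-38304) - 19880/23695 = (-7739 + 43)*(-1/38304) - 19880*1/23695 = -7696*(-1/38304) - 568/677 = 481/2394 - 568/677 = -1034155/1620738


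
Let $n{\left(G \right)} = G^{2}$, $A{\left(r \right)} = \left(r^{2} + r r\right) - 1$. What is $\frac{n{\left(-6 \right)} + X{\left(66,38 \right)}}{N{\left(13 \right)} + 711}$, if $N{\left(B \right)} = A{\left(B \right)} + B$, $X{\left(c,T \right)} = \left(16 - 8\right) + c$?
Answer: $\frac{110}{1061} \approx 0.10368$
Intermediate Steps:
$X{\left(c,T \right)} = 8 + c$
$A{\left(r \right)} = -1 + 2 r^{2}$ ($A{\left(r \right)} = \left(r^{2} + r^{2}\right) - 1 = 2 r^{2} - 1 = -1 + 2 r^{2}$)
$N{\left(B \right)} = -1 + B + 2 B^{2}$ ($N{\left(B \right)} = \left(-1 + 2 B^{2}\right) + B = -1 + B + 2 B^{2}$)
$\frac{n{\left(-6 \right)} + X{\left(66,38 \right)}}{N{\left(13 \right)} + 711} = \frac{\left(-6\right)^{2} + \left(8 + 66\right)}{\left(-1 + 13 + 2 \cdot 13^{2}\right) + 711} = \frac{36 + 74}{\left(-1 + 13 + 2 \cdot 169\right) + 711} = \frac{110}{\left(-1 + 13 + 338\right) + 711} = \frac{110}{350 + 711} = \frac{110}{1061}$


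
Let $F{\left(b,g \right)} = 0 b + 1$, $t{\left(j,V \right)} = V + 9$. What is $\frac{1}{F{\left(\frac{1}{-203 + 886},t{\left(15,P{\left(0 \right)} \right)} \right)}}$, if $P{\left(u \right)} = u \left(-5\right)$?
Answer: $1$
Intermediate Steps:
$P{\left(u \right)} = - 5 u$
$t{\left(j,V \right)} = 9 + V$
$F{\left(b,g \right)} = 1$ ($F{\left(b,g \right)} = 0 + 1 = 1$)
$\frac{1}{F{\left(\frac{1}{-203 + 886},t{\left(15,P{\left(0 \right)} \right)} \right)}} = 1^{-1} = 1$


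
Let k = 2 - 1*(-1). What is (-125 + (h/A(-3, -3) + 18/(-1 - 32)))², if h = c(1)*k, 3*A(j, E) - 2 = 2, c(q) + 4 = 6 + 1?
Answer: 27321529/1936 ≈ 14112.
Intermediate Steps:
c(q) = 3 (c(q) = -4 + (6 + 1) = -4 + 7 = 3)
A(j, E) = 4/3 (A(j, E) = ⅔ + (⅓)*2 = ⅔ + ⅔ = 4/3)
k = 3 (k = 2 + 1 = 3)
h = 9 (h = 3*3 = 9)
(-125 + (h/A(-3, -3) + 18/(-1 - 32)))² = (-125 + (9/(4/3) + 18/(-1 - 32)))² = (-125 + (9*(¾) + 18/(-33)))² = (-125 + (27/4 + 18*(-1/33)))² = (-125 + (27/4 - 6/11))² = (-125 + 273/44)² = (-5227/44)² = 27321529/1936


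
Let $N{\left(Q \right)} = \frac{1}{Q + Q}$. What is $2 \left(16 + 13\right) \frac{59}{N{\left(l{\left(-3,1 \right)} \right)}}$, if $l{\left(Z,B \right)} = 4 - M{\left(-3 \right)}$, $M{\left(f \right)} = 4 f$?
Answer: $109504$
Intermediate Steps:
$l{\left(Z,B \right)} = 16$ ($l{\left(Z,B \right)} = 4 - 4 \left(-3\right) = 4 - -12 = 4 + 12 = 16$)
$N{\left(Q \right)} = \frac{1}{2 Q}$
$2 \left(16 + 13\right) \frac{59}{N{\left(l{\left(-3,1 \right)} \right)}} = 2 \left(16 + 13\right) \frac{59}{\frac{1}{2} \cdot \frac{1}{16}} = 2 \cdot 29 \frac{59}{\frac{1}{2} \cdot \frac{1}{16}} = 58 \cdot 59 \frac{1}{\frac{1}{32}} = 58 \cdot 59 \cdot 32 = 58 \cdot 1888 = 109504$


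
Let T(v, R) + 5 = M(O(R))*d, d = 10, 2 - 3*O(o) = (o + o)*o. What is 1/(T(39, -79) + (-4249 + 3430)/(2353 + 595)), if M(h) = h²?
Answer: 2948/510169072441 ≈ 5.7785e-9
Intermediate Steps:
O(o) = ⅔ - 2*o²/3 (O(o) = ⅔ - (o + o)*o/3 = ⅔ - 2*o*o/3 = ⅔ - 2*o²/3)
T(v, R) = -5 + 10*(⅔ - 2*R²/3)² (T(v, R) = -5 + (⅔ - 2*R²/3)²*10 = -5 + 10*(⅔ - 2*R²/3)²)
1/(T(39, -79) + (-4249 + 3430)/(2353 + 595)) = 1/((-5 + 40*(-1 + (-79)²)²/9) + (-4249 + 3430)/(2353 + 595)) = 1/((-5 + 40*(-1 + 6241)²/9) - 819/2948) = 1/((-5 + (40/9)*6240²) - 819*1/2948) = 1/((-5 + (40/9)*38937600) - 819/2948) = 1/((-5 + 173056000) - 819/2948) = 1/(173055995 - 819/2948) = 1/(510169072441/2948) = 2948/510169072441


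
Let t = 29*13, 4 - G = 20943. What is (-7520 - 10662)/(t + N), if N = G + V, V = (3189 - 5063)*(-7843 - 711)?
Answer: -9091/8004817 ≈ -0.0011357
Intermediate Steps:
G = -20939 (G = 4 - 1*20943 = 4 - 20943 = -20939)
V = 16030196 (V = -1874*(-8554) = 16030196)
t = 377
N = 16009257 (N = -20939 + 16030196 = 16009257)
(-7520 - 10662)/(t + N) = (-7520 - 10662)/(377 + 16009257) = -18182/16009634 = -18182*1/16009634 = -9091/8004817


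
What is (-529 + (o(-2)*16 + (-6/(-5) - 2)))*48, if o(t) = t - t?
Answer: -127152/5 ≈ -25430.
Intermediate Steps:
o(t) = 0
(-529 + (o(-2)*16 + (-6/(-5) - 2)))*48 = (-529 + (0*16 + (-6/(-5) - 2)))*48 = (-529 + (0 + (-6*(-1)/5 - 2)))*48 = (-529 + (0 + (-3*(-⅖) - 2)))*48 = (-529 + (0 + (6/5 - 2)))*48 = (-529 + (0 - ⅘))*48 = (-529 - ⅘)*48 = -2649/5*48 = -127152/5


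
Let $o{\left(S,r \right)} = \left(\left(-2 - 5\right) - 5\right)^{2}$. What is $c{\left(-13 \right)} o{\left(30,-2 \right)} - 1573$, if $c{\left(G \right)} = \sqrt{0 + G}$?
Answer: $-1573 + 144 i \sqrt{13} \approx -1573.0 + 519.2 i$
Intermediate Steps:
$o{\left(S,r \right)} = 144$ ($o{\left(S,r \right)} = \left(-7 - 5\right)^{2} = \left(-12\right)^{2} = 144$)
$c{\left(G \right)} = \sqrt{G}$
$c{\left(-13 \right)} o{\left(30,-2 \right)} - 1573 = \sqrt{-13} \cdot 144 - 1573 = i \sqrt{13} \cdot 144 - 1573 = 144 i \sqrt{13} - 1573 = -1573 + 144 i \sqrt{13}$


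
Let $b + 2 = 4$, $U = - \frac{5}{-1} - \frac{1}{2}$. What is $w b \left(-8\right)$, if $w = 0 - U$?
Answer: $72$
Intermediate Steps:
$U = \frac{9}{2}$ ($U = \left(-5\right) \left(-1\right) - \frac{1}{2} = 5 - \frac{1}{2} = \frac{9}{2} \approx 4.5$)
$b = 2$ ($b = -2 + 4 = 2$)
$w = - \frac{9}{2}$ ($w = 0 - \frac{9}{2} = - \frac{9}{2} \approx -4.5$)
$w b \left(-8\right) = \left(- \frac{9}{2}\right) 2 \left(-8\right) = \left(-9\right) \left(-8\right) = 72$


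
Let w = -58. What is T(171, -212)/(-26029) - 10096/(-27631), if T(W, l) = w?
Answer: 264391382/719207299 ≈ 0.36761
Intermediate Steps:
T(W, l) = -58
T(171, -212)/(-26029) - 10096/(-27631) = -58/(-26029) - 10096/(-27631) = -58*(-1/26029) - 10096*(-1/27631) = 58/26029 + 10096/27631 = 264391382/719207299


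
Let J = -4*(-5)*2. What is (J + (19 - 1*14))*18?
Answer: 810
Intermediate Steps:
J = 40 (J = 20*2 = 40)
(J + (19 - 1*14))*18 = (40 + (19 - 1*14))*18 = (40 + (19 - 14))*18 = (40 + 5)*18 = 45*18 = 810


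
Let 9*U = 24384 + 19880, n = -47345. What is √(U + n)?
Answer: I*√381841/3 ≈ 205.98*I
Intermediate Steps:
U = 44264/9 (U = (24384 + 19880)/9 = (⅑)*44264 = 44264/9 ≈ 4918.2)
√(U + n) = √(44264/9 - 47345) = √(-381841/9) = I*√381841/3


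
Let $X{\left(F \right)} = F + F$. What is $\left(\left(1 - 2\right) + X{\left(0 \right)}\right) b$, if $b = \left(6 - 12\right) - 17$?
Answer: $23$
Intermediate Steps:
$X{\left(F \right)} = 2 F$
$b = -23$ ($b = -6 - 17 = -23$)
$\left(\left(1 - 2\right) + X{\left(0 \right)}\right) b = \left(\left(1 - 2\right) + 2 \cdot 0\right) \left(-23\right) = \left(\left(1 - 2\right) + 0\right) \left(-23\right) = \left(-1 + 0\right) \left(-23\right) = \left(-1\right) \left(-23\right) = 23$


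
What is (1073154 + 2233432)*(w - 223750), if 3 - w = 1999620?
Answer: -7351754195062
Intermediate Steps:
w = -1999617 (w = 3 - 1*1999620 = 3 - 1999620 = -1999617)
(1073154 + 2233432)*(w - 223750) = (1073154 + 2233432)*(-1999617 - 223750) = 3306586*(-2223367) = -7351754195062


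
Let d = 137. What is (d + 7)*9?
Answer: 1296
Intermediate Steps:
(d + 7)*9 = (137 + 7)*9 = 144*9 = 1296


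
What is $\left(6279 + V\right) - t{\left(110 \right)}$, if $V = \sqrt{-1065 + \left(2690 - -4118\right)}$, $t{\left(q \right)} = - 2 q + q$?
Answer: $6389 + \sqrt{5743} \approx 6464.8$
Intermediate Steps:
$t{\left(q \right)} = - q$
$V = \sqrt{5743}$ ($V = \sqrt{-1065 + \left(2690 + 4118\right)} = \sqrt{-1065 + 6808} = \sqrt{5743} \approx 75.783$)
$\left(6279 + V\right) - t{\left(110 \right)} = \left(6279 + \sqrt{5743}\right) - \left(-1\right) 110 = \left(6279 + \sqrt{5743}\right) - -110 = \left(6279 + \sqrt{5743}\right) + 110 = 6389 + \sqrt{5743}$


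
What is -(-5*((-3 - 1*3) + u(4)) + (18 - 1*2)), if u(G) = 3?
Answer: -31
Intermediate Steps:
-(-5*((-3 - 1*3) + u(4)) + (18 - 1*2)) = -(-5*((-3 - 1*3) + 3) + (18 - 1*2)) = -(-5*((-3 - 3) + 3) + (18 - 2)) = -(-5*(-6 + 3) + 16) = -(-5*(-3) + 16) = -(15 + 16) = -1*31 = -31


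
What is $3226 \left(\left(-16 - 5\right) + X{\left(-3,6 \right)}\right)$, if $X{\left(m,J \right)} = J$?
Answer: $-48390$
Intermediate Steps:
$3226 \left(\left(-16 - 5\right) + X{\left(-3,6 \right)}\right) = 3226 \left(\left(-16 - 5\right) + 6\right) = 3226 \left(-21 + 6\right) = 3226 \left(-15\right) = -48390$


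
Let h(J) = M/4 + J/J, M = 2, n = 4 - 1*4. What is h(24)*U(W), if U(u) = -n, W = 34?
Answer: 0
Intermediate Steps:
n = 0 (n = 4 - 4 = 0)
U(u) = 0 (U(u) = -1*0 = 0)
h(J) = 3/2 (h(J) = 2/4 + J/J = 2*(1/4) + 1 = 1/2 + 1 = 3/2)
h(24)*U(W) = (3/2)*0 = 0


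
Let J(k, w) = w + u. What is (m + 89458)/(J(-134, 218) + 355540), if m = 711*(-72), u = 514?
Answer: 19133/178136 ≈ 0.10741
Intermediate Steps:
J(k, w) = 514 + w (J(k, w) = w + 514 = 514 + w)
m = -51192
(m + 89458)/(J(-134, 218) + 355540) = (-51192 + 89458)/((514 + 218) + 355540) = 38266/(732 + 355540) = 38266/356272 = 38266*(1/356272) = 19133/178136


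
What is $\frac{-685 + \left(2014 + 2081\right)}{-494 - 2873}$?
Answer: $- \frac{3410}{3367} \approx -1.0128$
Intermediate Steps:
$\frac{-685 + \left(2014 + 2081\right)}{-494 - 2873} = \frac{-685 + 4095}{-3367} = 3410 \left(- \frac{1}{3367}\right) = - \frac{3410}{3367}$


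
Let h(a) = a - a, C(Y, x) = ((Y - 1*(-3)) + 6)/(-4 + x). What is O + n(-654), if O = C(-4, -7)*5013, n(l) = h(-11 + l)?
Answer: -25065/11 ≈ -2278.6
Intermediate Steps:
C(Y, x) = (9 + Y)/(-4 + x) (C(Y, x) = ((Y + 3) + 6)/(-4 + x) = ((3 + Y) + 6)/(-4 + x) = (9 + Y)/(-4 + x))
h(a) = 0
n(l) = 0
O = -25065/11 (O = ((9 - 4)/(-4 - 7))*5013 = (5/(-11))*5013 = -1/11*5*5013 = -5/11*5013 = -25065/11 ≈ -2278.6)
O + n(-654) = -25065/11 + 0 = -25065/11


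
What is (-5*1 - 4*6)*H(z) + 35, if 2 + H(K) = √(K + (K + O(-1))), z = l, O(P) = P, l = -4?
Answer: 93 - 87*I ≈ 93.0 - 87.0*I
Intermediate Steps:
z = -4
H(K) = -2 + √(-1 + 2*K) (H(K) = -2 + √(K + (K - 1)) = -2 + √(K + (-1 + K)) = -2 + √(-1 + 2*K))
(-5*1 - 4*6)*H(z) + 35 = (-5*1 - 4*6)*(-2 + √(-1 + 2*(-4))) + 35 = (-5 - 24)*(-2 + √(-1 - 8)) + 35 = -29*(-2 + √(-9)) + 35 = -29*(-2 + 3*I) + 35 = (58 - 87*I) + 35 = 93 - 87*I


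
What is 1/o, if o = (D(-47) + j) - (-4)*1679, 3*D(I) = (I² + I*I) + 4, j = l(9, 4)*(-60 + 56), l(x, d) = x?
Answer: 1/8154 ≈ 0.00012264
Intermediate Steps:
j = -36 (j = 9*(-60 + 56) = 9*(-4) = -36)
D(I) = 4/3 + 2*I²/3 (D(I) = ((I² + I*I) + 4)/3 = ((I² + I²) + 4)/3 = (2*I² + 4)/3 = (4 + 2*I²)/3 = 4/3 + 2*I²/3)
o = 8154 (o = ((4/3 + (⅔)*(-47)²) - 36) - (-4)*1679 = ((4/3 + (⅔)*2209) - 36) - 1*(-6716) = ((4/3 + 4418/3) - 36) + 6716 = (1474 - 36) + 6716 = 1438 + 6716 = 8154)
1/o = 1/8154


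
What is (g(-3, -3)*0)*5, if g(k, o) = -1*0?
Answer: 0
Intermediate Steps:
g(k, o) = 0
(g(-3, -3)*0)*5 = (0*0)*5 = 0*5 = 0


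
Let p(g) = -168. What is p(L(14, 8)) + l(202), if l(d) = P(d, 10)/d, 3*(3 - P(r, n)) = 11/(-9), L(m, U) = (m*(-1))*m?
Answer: -458090/2727 ≈ -167.98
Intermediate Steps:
L(m, U) = -m² (L(m, U) = (-m)*m = -m²)
P(r, n) = 92/27 (P(r, n) = 3 - 11/(3*(-9)) = 3 - 11*(-1)/(3*9) = 3 - ⅓*(-11/9) = 3 + 11/27 = 92/27)
l(d) = 92/(27*d)
p(L(14, 8)) + l(202) = -168 + (92/27)/202 = -168 + (92/27)*(1/202) = -168 + 46/2727 = -458090/2727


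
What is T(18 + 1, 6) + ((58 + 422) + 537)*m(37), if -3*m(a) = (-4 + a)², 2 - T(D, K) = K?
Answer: -369175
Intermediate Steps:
T(D, K) = 2 - K
m(a) = -(-4 + a)²/3
T(18 + 1, 6) + ((58 + 422) + 537)*m(37) = (2 - 1*6) + ((58 + 422) + 537)*(-(-4 + 37)²/3) = (2 - 6) + (480 + 537)*(-⅓*33²) = -4 + 1017*(-⅓*1089) = -4 + 1017*(-363) = -4 - 369171 = -369175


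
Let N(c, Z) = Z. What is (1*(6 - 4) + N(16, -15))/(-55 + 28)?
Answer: 13/27 ≈ 0.48148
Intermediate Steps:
(1*(6 - 4) + N(16, -15))/(-55 + 28) = (1*(6 - 4) - 15)/(-55 + 28) = (1*2 - 15)/(-27) = (2 - 15)*(-1/27) = -13*(-1/27) = 13/27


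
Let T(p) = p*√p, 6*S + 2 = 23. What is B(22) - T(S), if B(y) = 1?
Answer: 1 - 7*√14/4 ≈ -5.5479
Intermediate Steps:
S = 7/2 (S = -⅓ + (⅙)*23 = -⅓ + 23/6 = 7/2 ≈ 3.5000)
T(p) = p^(3/2)
B(22) - T(S) = 1 - (7/2)^(3/2) = 1 - 7*√14/4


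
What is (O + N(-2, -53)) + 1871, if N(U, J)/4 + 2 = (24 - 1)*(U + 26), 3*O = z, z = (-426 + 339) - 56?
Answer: 12070/3 ≈ 4023.3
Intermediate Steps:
z = -143 (z = -87 - 56 = -143)
O = -143/3 (O = (⅓)*(-143) = -143/3 ≈ -47.667)
N(U, J) = 2384 + 92*U (N(U, J) = -8 + 4*((24 - 1)*(U + 26)) = -8 + 4*(23*(26 + U)) = -8 + 4*(598 + 23*U) = -8 + (2392 + 92*U) = 2384 + 92*U)
(O + N(-2, -53)) + 1871 = (-143/3 + (2384 + 92*(-2))) + 1871 = (-143/3 + (2384 - 184)) + 1871 = (-143/3 + 2200) + 1871 = 6457/3 + 1871 = 12070/3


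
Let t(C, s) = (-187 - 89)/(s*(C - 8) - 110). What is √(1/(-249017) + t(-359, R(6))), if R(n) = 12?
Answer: √19312571922369841/562031369 ≈ 0.24726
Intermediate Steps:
t(C, s) = -276/(-110 + s*(-8 + C)) (t(C, s) = -276/(s*(-8 + C) - 110) = -276/(-110 + s*(-8 + C)))
√(1/(-249017) + t(-359, R(6))) = √(1/(-249017) + 276/(110 + 8*12 - 1*(-359)*12)) = √(-1/249017 + 276/(110 + 96 + 4308)) = √(-1/249017 + 276/4514) = √(-1/249017 + 276*(1/4514)) = √(-1/249017 + 138/2257) = √(34362089/562031369) = √19312571922369841/562031369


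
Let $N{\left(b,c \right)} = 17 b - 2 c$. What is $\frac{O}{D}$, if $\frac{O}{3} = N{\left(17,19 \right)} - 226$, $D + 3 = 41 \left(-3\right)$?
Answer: $- \frac{25}{42} \approx -0.59524$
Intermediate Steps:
$N{\left(b,c \right)} = - 2 c + 17 b$
$D = -126$ ($D = -3 + 41 \left(-3\right) = -3 - 123 = -126$)
$O = 75$ ($O = 3 \left(\left(\left(-2\right) 19 + 17 \cdot 17\right) - 226\right) = 3 \left(\left(-38 + 289\right) - 226\right) = 3 \left(251 - 226\right) = 3 \cdot 25 = 75$)
$\frac{O}{D} = \frac{75}{-126} = 75 \left(- \frac{1}{126}\right) = - \frac{25}{42}$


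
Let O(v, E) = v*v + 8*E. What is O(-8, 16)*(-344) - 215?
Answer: -66263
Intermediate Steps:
O(v, E) = v² + 8*E
O(-8, 16)*(-344) - 215 = ((-8)² + 8*16)*(-344) - 215 = (64 + 128)*(-344) - 215 = 192*(-344) - 215 = -66048 - 215 = -66263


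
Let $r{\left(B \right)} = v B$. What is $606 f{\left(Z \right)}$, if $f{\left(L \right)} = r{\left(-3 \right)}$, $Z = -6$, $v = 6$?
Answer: $-10908$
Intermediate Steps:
$r{\left(B \right)} = 6 B$
$f{\left(L \right)} = -18$ ($f{\left(L \right)} = 6 \left(-3\right) = -18$)
$606 f{\left(Z \right)} = 606 \left(-18\right) = -10908$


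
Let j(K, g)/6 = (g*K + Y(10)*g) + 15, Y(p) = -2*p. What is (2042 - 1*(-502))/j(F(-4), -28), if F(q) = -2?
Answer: 424/631 ≈ 0.67195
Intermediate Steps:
j(K, g) = 90 - 120*g + 6*K*g (j(K, g) = 6*((g*K + (-2*10)*g) + 15) = 6*((K*g - 20*g) + 15) = 6*((-20*g + K*g) + 15) = 6*(15 - 20*g + K*g) = 90 - 120*g + 6*K*g)
(2042 - 1*(-502))/j(F(-4), -28) = (2042 - 1*(-502))/(90 - 120*(-28) + 6*(-2)*(-28)) = (2042 + 502)/(90 + 3360 + 336) = 2544/3786 = 2544*(1/3786) = 424/631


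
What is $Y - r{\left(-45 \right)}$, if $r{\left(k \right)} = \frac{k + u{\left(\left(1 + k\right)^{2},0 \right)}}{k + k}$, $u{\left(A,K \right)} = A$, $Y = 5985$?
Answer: $\frac{540541}{90} \approx 6006.0$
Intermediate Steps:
$r{\left(k \right)} = \frac{k + \left(1 + k\right)^{2}}{2 k}$ ($r{\left(k \right)} = \frac{k + \left(1 + k\right)^{2}}{k + k} = \frac{k + \left(1 + k\right)^{2}}{2 k}$)
$Y - r{\left(-45 \right)} = 5985 - \frac{-45 + \left(1 - 45\right)^{2}}{2 \left(-45\right)} = 5985 - \frac{1}{2} \left(- \frac{1}{45}\right) \left(-45 + \left(-44\right)^{2}\right) = 5985 - \frac{1}{2} \left(- \frac{1}{45}\right) \left(-45 + 1936\right) = 5985 - \frac{1}{2} \left(- \frac{1}{45}\right) 1891 = 5985 - - \frac{1891}{90} = 5985 + \frac{1891}{90} = \frac{540541}{90}$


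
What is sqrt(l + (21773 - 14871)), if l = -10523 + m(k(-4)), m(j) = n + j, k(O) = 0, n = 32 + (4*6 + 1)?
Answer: 18*I*sqrt(11) ≈ 59.699*I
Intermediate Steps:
n = 57 (n = 32 + (24 + 1) = 32 + 25 = 57)
m(j) = 57 + j
l = -10466 (l = -10523 + (57 + 0) = -10523 + 57 = -10466)
sqrt(l + (21773 - 14871)) = sqrt(-10466 + (21773 - 14871)) = sqrt(-10466 + 6902) = sqrt(-3564) = 18*I*sqrt(11)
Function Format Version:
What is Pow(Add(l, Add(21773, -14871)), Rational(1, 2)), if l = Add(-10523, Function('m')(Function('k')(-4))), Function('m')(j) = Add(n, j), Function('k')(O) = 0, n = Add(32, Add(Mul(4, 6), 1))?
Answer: Mul(18, I, Pow(11, Rational(1, 2))) ≈ Mul(59.699, I)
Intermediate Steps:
n = 57 (n = Add(32, Add(24, 1)) = Add(32, 25) = 57)
Function('m')(j) = Add(57, j)
l = -10466 (l = Add(-10523, Add(57, 0)) = Add(-10523, 57) = -10466)
Pow(Add(l, Add(21773, -14871)), Rational(1, 2)) = Pow(Add(-10466, Add(21773, -14871)), Rational(1, 2)) = Pow(Add(-10466, 6902), Rational(1, 2)) = Pow(-3564, Rational(1, 2)) = Mul(18, I, Pow(11, Rational(1, 2)))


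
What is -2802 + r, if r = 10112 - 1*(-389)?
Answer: 7699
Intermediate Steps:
r = 10501 (r = 10112 + 389 = 10501)
-2802 + r = -2802 + 10501 = 7699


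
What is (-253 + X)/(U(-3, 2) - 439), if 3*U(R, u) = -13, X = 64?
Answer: 81/190 ≈ 0.42632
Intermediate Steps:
U(R, u) = -13/3 (U(R, u) = (⅓)*(-13) = -13/3)
(-253 + X)/(U(-3, 2) - 439) = (-253 + 64)/(-13/3 - 439) = -189/(-1330/3) = -189*(-3/1330) = 81/190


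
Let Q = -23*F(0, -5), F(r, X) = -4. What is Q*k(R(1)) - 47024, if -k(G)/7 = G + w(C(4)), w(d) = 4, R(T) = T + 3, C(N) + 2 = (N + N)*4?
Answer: -52176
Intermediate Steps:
C(N) = -2 + 8*N (C(N) = -2 + (N + N)*4 = -2 + (2*N)*4 = -2 + 8*N)
R(T) = 3 + T
Q = 92 (Q = -23*(-4) = 92)
k(G) = -28 - 7*G (k(G) = -7*(G + 4) = -7*(4 + G) = -28 - 7*G)
Q*k(R(1)) - 47024 = 92*(-28 - 7*(3 + 1)) - 47024 = 92*(-28 - 7*4) - 47024 = 92*(-28 - 28) - 47024 = 92*(-56) - 47024 = -5152 - 47024 = -52176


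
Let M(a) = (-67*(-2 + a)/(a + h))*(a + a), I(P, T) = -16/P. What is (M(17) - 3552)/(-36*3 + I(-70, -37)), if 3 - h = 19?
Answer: 660135/1886 ≈ 350.02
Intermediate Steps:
h = -16 (h = 3 - 1*19 = 3 - 19 = -16)
M(a) = -134*a*(-2 + a)/(-16 + a) (M(a) = (-67*(-2 + a)/(a - 16))*(a + a) = (-67*(-2 + a)/(-16 + a))*(2*a) = -134*a*(-2 + a)/(-16 + a))
(M(17) - 3552)/(-36*3 + I(-70, -37)) = (134*17*(2 - 1*17)/(-16 + 17) - 3552)/(-36*3 - 16/(-70)) = (134*17*(2 - 17)/1 - 3552)/(-108 - 16*(-1/70)) = (134*17*1*(-15) - 3552)/(-108 + 8/35) = (-34170 - 3552)/(-3772/35) = -37722*(-35/3772) = 660135/1886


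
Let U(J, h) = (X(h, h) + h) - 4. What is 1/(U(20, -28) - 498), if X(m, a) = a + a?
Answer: -1/586 ≈ -0.0017065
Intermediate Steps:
X(m, a) = 2*a
U(J, h) = -4 + 3*h (U(J, h) = (2*h + h) - 4 = 3*h - 4 = -4 + 3*h)
1/(U(20, -28) - 498) = 1/((-4 + 3*(-28)) - 498) = 1/((-4 - 84) - 498) = 1/(-88 - 498) = 1/(-586) = -1/586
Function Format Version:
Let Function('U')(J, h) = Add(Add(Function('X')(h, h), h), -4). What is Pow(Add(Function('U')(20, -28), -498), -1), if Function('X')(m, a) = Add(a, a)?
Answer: Rational(-1, 586) ≈ -0.0017065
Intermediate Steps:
Function('X')(m, a) = Mul(2, a)
Function('U')(J, h) = Add(-4, Mul(3, h)) (Function('U')(J, h) = Add(Add(Mul(2, h), h), -4) = Add(Mul(3, h), -4) = Add(-4, Mul(3, h)))
Pow(Add(Function('U')(20, -28), -498), -1) = Pow(Add(Add(-4, Mul(3, -28)), -498), -1) = Pow(Add(Add(-4, -84), -498), -1) = Pow(Add(-88, -498), -1) = Pow(-586, -1) = Rational(-1, 586)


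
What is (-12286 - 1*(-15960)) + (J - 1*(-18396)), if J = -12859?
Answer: 9211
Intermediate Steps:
(-12286 - 1*(-15960)) + (J - 1*(-18396)) = (-12286 - 1*(-15960)) + (-12859 - 1*(-18396)) = (-12286 + 15960) + (-12859 + 18396) = 3674 + 5537 = 9211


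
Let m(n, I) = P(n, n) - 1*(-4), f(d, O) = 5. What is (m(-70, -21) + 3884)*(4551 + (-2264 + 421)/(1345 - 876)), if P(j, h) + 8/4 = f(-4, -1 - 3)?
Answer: 8297853216/469 ≈ 1.7693e+7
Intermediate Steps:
P(j, h) = 3 (P(j, h) = -2 + 5 = 3)
m(n, I) = 7 (m(n, I) = 3 - 1*(-4) = 3 + 4 = 7)
(m(-70, -21) + 3884)*(4551 + (-2264 + 421)/(1345 - 876)) = (7 + 3884)*(4551 + (-2264 + 421)/(1345 - 876)) = 3891*(4551 - 1843/469) = 3891*(2132576/469) = 8297853216/469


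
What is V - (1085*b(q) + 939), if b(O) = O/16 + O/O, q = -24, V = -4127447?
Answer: -8255687/2 ≈ -4.1278e+6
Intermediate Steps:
b(O) = 1 + O/16 (b(O) = O*(1/16) + 1 = O/16 + 1 = 1 + O/16)
V - (1085*b(q) + 939) = -4127447 - (1085*(1 + (1/16)*(-24)) + 939) = -4127447 - (1085*(1 - 3/2) + 939) = -4127447 - (1085*(-½) + 939) = -4127447 - (-1085/2 + 939) = -4127447 - 1*793/2 = -4127447 - 793/2 = -8255687/2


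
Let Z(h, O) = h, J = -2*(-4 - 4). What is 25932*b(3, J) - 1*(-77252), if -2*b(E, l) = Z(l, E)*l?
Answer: -3242044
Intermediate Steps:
J = 16 (J = -2*(-8) = 16)
b(E, l) = -l²/2 (b(E, l) = -l*l/2 = -l²/2)
25932*b(3, J) - 1*(-77252) = 25932*(-½*16²) - 1*(-77252) = 25932*(-½*256) + 77252 = 25932*(-128) + 77252 = -3319296 + 77252 = -3242044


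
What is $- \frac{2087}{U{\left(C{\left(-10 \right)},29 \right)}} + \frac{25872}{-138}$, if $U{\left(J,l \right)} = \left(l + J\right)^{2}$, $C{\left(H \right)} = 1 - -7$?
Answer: $- \frac{5951129}{31487} \approx -189.0$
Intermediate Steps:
$C{\left(H \right)} = 8$ ($C{\left(H \right)} = 1 + 7 = 8$)
$U{\left(J,l \right)} = \left(J + l\right)^{2}$
$- \frac{2087}{U{\left(C{\left(-10 \right)},29 \right)}} + \frac{25872}{-138} = - \frac{2087}{\left(8 + 29\right)^{2}} + \frac{25872}{-138} = - \frac{2087}{37^{2}} + 25872 \left(- \frac{1}{138}\right) = - \frac{2087}{1369} - \frac{4312}{23} = - \frac{5951129}{31487}$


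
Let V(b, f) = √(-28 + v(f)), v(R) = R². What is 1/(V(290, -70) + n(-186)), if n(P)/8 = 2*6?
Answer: 4/181 - √1218/2172 ≈ 0.0060314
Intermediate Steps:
n(P) = 96 (n(P) = 8*(2*6) = 8*12 = 96)
V(b, f) = √(-28 + f²)
1/(V(290, -70) + n(-186)) = 1/(√(-28 + (-70)²) + 96) = 1/(√(-28 + 4900) + 96) = 1/(√4872 + 96) = 1/(2*√1218 + 96) = 1/(96 + 2*√1218)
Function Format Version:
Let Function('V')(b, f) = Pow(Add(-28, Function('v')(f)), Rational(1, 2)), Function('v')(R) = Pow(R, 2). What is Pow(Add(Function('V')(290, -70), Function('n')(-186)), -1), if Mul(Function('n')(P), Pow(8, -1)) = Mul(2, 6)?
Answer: Add(Rational(4, 181), Mul(Rational(-1, 2172), Pow(1218, Rational(1, 2)))) ≈ 0.0060314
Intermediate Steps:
Function('n')(P) = 96 (Function('n')(P) = Mul(8, Mul(2, 6)) = Mul(8, 12) = 96)
Function('V')(b, f) = Pow(Add(-28, Pow(f, 2)), Rational(1, 2))
Pow(Add(Function('V')(290, -70), Function('n')(-186)), -1) = Pow(Add(Pow(Add(-28, Pow(-70, 2)), Rational(1, 2)), 96), -1) = Pow(Add(Pow(Add(-28, 4900), Rational(1, 2)), 96), -1) = Pow(Add(Pow(4872, Rational(1, 2)), 96), -1) = Pow(Add(Mul(2, Pow(1218, Rational(1, 2))), 96), -1) = Pow(Add(96, Mul(2, Pow(1218, Rational(1, 2)))), -1)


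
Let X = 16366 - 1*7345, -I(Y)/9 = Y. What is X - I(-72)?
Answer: 8373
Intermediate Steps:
I(Y) = -9*Y
X = 9021 (X = 16366 - 7345 = 9021)
X - I(-72) = 9021 - (-9)*(-72) = 9021 - 1*648 = 9021 - 648 = 8373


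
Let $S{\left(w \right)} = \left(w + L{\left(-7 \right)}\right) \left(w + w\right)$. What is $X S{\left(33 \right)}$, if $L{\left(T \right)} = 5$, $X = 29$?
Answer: $72732$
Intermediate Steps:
$S{\left(w \right)} = 2 w \left(5 + w\right)$ ($S{\left(w \right)} = \left(w + 5\right) \left(w + w\right) = \left(5 + w\right) 2 w = 2 w \left(5 + w\right)$)
$X S{\left(33 \right)} = 29 \cdot 2 \cdot 33 \left(5 + 33\right) = 29 \cdot 2 \cdot 33 \cdot 38 = 29 \cdot 2508 = 72732$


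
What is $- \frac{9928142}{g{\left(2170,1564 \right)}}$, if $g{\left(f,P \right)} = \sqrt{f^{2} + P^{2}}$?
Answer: $- \frac{4964071 \sqrt{1788749}}{1788749} \approx -3711.6$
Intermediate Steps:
$g{\left(f,P \right)} = \sqrt{P^{2} + f^{2}}$
$- \frac{9928142}{g{\left(2170,1564 \right)}} = - \frac{9928142}{\sqrt{1564^{2} + 2170^{2}}} = - \frac{9928142}{\sqrt{2446096 + 4708900}} = - \frac{9928142}{\sqrt{7154996}} = - \frac{9928142}{2 \sqrt{1788749}} = - 9928142 \frac{\sqrt{1788749}}{3577498} = - \frac{4964071 \sqrt{1788749}}{1788749}$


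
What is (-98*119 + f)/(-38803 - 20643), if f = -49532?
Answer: 30597/29723 ≈ 1.0294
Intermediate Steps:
(-98*119 + f)/(-38803 - 20643) = (-98*119 - 49532)/(-38803 - 20643) = (-11662 - 49532)/(-59446) = -61194*(-1/59446) = 30597/29723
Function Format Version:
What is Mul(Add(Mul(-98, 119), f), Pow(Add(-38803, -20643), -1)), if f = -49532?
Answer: Rational(30597, 29723) ≈ 1.0294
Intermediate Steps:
Mul(Add(Mul(-98, 119), f), Pow(Add(-38803, -20643), -1)) = Mul(Add(Mul(-98, 119), -49532), Pow(Add(-38803, -20643), -1)) = Mul(Add(-11662, -49532), Pow(-59446, -1)) = Mul(-61194, Rational(-1, 59446)) = Rational(30597, 29723)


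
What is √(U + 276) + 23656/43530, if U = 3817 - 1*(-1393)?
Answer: 11828/21765 + √5486 ≈ 74.611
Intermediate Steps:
U = 5210 (U = 3817 + 1393 = 5210)
√(U + 276) + 23656/43530 = √(5210 + 276) + 23656/43530 = √5486 + 23656*(1/43530) = √5486 + 11828/21765 = 11828/21765 + √5486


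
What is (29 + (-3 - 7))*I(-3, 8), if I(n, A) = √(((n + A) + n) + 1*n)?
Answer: 19*I ≈ 19.0*I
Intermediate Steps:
I(n, A) = √(A + 3*n) (I(n, A) = √(((A + n) + n) + n) = √((A + 2*n) + n) = √(A + 3*n))
(29 + (-3 - 7))*I(-3, 8) = (29 + (-3 - 7))*√(8 + 3*(-3)) = (29 - 10)*√(8 - 9) = 19*√(-1) = 19*I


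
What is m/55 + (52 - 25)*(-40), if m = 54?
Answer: -59346/55 ≈ -1079.0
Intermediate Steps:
m/55 + (52 - 25)*(-40) = 54/55 + (52 - 25)*(-40) = 54*(1/55) + 27*(-40) = 54/55 - 1080 = -59346/55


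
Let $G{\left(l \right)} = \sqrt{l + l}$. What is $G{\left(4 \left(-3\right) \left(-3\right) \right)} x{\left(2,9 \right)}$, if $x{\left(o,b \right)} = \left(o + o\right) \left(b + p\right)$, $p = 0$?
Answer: $216 \sqrt{2} \approx 305.47$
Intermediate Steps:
$x{\left(o,b \right)} = 2 b o$ ($x{\left(o,b \right)} = \left(o + o\right) \left(b + 0\right) = 2 o b = 2 b o$)
$G{\left(l \right)} = \sqrt{2} \sqrt{l}$ ($G{\left(l \right)} = \sqrt{2 l} = \sqrt{2} \sqrt{l}$)
$G{\left(4 \left(-3\right) \left(-3\right) \right)} x{\left(2,9 \right)} = \sqrt{2} \sqrt{4 \left(-3\right) \left(-3\right)} 2 \cdot 9 \cdot 2 = \sqrt{2} \sqrt{\left(-12\right) \left(-3\right)} 36 = \sqrt{2} \sqrt{36} \cdot 36 = \sqrt{2} \cdot 6 \cdot 36 = 6 \sqrt{2} \cdot 36 = 216 \sqrt{2}$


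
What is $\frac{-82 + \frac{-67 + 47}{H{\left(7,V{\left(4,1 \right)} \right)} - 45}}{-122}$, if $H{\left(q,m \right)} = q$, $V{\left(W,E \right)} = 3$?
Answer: $\frac{774}{1159} \approx 0.66782$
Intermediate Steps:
$\frac{-82 + \frac{-67 + 47}{H{\left(7,V{\left(4,1 \right)} \right)} - 45}}{-122} = \frac{-82 + \frac{-67 + 47}{7 - 45}}{-122} = - \frac{-82 - \frac{20}{-38}}{122} = - \frac{-82 - - \frac{10}{19}}{122} = - \frac{-82 + \frac{10}{19}}{122} = \left(- \frac{1}{122}\right) \left(- \frac{1548}{19}\right) = \frac{774}{1159}$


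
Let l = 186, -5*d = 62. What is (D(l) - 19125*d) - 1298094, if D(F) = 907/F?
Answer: -197334677/186 ≈ -1.0609e+6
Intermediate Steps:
d = -62/5 (d = -1/5*62 = -62/5 ≈ -12.400)
(D(l) - 19125*d) - 1298094 = (907/186 - 19125*(-62/5)) - 1298094 = (907*(1/186) + 237150) - 1298094 = (907/186 + 237150) - 1298094 = 44110807/186 - 1298094 = -197334677/186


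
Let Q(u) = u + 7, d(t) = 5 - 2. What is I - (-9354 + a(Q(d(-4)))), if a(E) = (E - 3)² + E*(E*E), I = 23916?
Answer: 32221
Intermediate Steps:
d(t) = 3
Q(u) = 7 + u
a(E) = E³ + (-3 + E)² (a(E) = (-3 + E)² + E*E² = (-3 + E)² + E³ = E³ + (-3 + E)²)
I - (-9354 + a(Q(d(-4)))) = 23916 - (-9354 + ((7 + 3)³ + (-3 + (7 + 3))²)) = 23916 - (-9354 + (10³ + (-3 + 10)²)) = 23916 - (-9354 + (1000 + 7²)) = 23916 - (-9354 + (1000 + 49)) = 23916 - (-9354 + 1049) = 23916 - 1*(-8305) = 23916 + 8305 = 32221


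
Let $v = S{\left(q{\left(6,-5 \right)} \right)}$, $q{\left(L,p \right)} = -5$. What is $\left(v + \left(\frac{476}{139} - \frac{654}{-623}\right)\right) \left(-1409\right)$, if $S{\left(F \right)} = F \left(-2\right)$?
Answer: $- \frac{1766074416}{86597} \approx -20394.0$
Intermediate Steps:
$S{\left(F \right)} = - 2 F$
$v = 10$ ($v = \left(-2\right) \left(-5\right) = 10$)
$\left(v + \left(\frac{476}{139} - \frac{654}{-623}\right)\right) \left(-1409\right) = \left(10 + \left(\frac{476}{139} - \frac{654}{-623}\right)\right) \left(-1409\right) = \left(10 + \left(476 \cdot \frac{1}{139} - - \frac{654}{623}\right)\right) \left(-1409\right) = \left(10 + \left(\frac{476}{139} + \frac{654}{623}\right)\right) \left(-1409\right) = \left(10 + \frac{387454}{86597}\right) \left(-1409\right) = \frac{1253424}{86597} \left(-1409\right) = - \frac{1766074416}{86597}$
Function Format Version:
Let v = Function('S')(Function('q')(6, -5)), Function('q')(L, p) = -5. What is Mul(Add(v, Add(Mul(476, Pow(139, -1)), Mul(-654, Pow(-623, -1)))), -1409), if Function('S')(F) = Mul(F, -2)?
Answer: Rational(-1766074416, 86597) ≈ -20394.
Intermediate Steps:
Function('S')(F) = Mul(-2, F)
v = 10 (v = Mul(-2, -5) = 10)
Mul(Add(v, Add(Mul(476, Pow(139, -1)), Mul(-654, Pow(-623, -1)))), -1409) = Mul(Add(10, Add(Mul(476, Pow(139, -1)), Mul(-654, Pow(-623, -1)))), -1409) = Mul(Add(10, Add(Mul(476, Rational(1, 139)), Mul(-654, Rational(-1, 623)))), -1409) = Mul(Add(10, Add(Rational(476, 139), Rational(654, 623))), -1409) = Mul(Add(10, Rational(387454, 86597)), -1409) = Mul(Rational(1253424, 86597), -1409) = Rational(-1766074416, 86597)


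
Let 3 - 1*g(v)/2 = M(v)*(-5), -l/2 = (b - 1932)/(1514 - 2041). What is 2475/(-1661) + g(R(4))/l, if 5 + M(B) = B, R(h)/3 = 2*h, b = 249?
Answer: -481013/14949 ≈ -32.177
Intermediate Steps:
R(h) = 6*h (R(h) = 3*(2*h) = 6*h)
M(B) = -5 + B
l = -198/31 (l = -2*(249 - 1932)/(1514 - 2041) = -(-3366)/(-527) = -(-3366)*(-1)/527 = -2*99/31 = -198/31 ≈ -6.3871)
g(v) = -44 + 10*v (g(v) = 6 - 2*(-5 + v)*(-5) = 6 - 2*(25 - 5*v) = 6 + (-50 + 10*v) = -44 + 10*v)
2475/(-1661) + g(R(4))/l = 2475/(-1661) + (-44 + 10*(6*4))/(-198/31) = 2475*(-1/1661) + (-44 + 10*24)*(-31/198) = -225/151 + (-44 + 240)*(-31/198) = -225/151 + 196*(-31/198) = -225/151 - 3038/99 = -481013/14949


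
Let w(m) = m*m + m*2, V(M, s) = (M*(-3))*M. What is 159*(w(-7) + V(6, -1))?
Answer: -11607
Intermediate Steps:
V(M, s) = -3*M**2 (V(M, s) = (-3*M)*M = -3*M**2)
w(m) = m**2 + 2*m
159*(w(-7) + V(6, -1)) = 159*(-7*(2 - 7) - 3*6**2) = 159*(-7*(-5) - 3*36) = 159*(35 - 108) = 159*(-73) = -11607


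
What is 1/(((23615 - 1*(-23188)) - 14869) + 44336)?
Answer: 1/76270 ≈ 1.3111e-5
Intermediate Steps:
1/(((23615 - 1*(-23188)) - 14869) + 44336) = 1/(((23615 + 23188) - 14869) + 44336) = 1/((46803 - 14869) + 44336) = 1/(31934 + 44336) = 1/76270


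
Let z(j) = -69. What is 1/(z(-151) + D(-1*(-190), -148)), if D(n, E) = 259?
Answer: 1/190 ≈ 0.0052632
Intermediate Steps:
1/(z(-151) + D(-1*(-190), -148)) = 1/(-69 + 259) = 1/190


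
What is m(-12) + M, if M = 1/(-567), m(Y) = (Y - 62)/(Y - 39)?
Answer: 13969/9639 ≈ 1.4492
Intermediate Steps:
m(Y) = (-62 + Y)/(-39 + Y)
M = -1/567 ≈ -0.0017637
m(-12) + M = (-62 - 12)/(-39 - 12) - 1/567 = -74/(-51) - 1/567 = -1/51*(-74) - 1/567 = 74/51 - 1/567 = 13969/9639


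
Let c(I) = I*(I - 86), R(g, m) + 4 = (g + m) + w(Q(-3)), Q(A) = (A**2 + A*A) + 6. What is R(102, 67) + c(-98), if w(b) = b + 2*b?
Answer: 18269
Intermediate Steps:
Q(A) = 6 + 2*A**2 (Q(A) = (A**2 + A**2) + 6 = 2*A**2 + 6 = 6 + 2*A**2)
w(b) = 3*b
R(g, m) = 68 + g + m (R(g, m) = -4 + ((g + m) + 3*(6 + 2*(-3)**2)) = -4 + ((g + m) + 3*(6 + 2*9)) = -4 + ((g + m) + 3*(6 + 18)) = -4 + ((g + m) + 3*24) = -4 + ((g + m) + 72) = -4 + (72 + g + m) = 68 + g + m)
c(I) = I*(-86 + I)
R(102, 67) + c(-98) = (68 + 102 + 67) - 98*(-86 - 98) = 237 - 98*(-184) = 237 + 18032 = 18269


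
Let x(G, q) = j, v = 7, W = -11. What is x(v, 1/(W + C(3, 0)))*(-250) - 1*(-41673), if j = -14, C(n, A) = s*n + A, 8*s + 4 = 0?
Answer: 45173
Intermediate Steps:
s = -½ (s = -½ + (⅛)*0 = -½ + 0 = -½ ≈ -0.50000)
C(n, A) = A - n/2 (C(n, A) = -n/2 + A = A - n/2)
x(G, q) = -14
x(v, 1/(W + C(3, 0)))*(-250) - 1*(-41673) = -14*(-250) - 1*(-41673) = 3500 + 41673 = 45173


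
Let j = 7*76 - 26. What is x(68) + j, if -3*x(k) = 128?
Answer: 1390/3 ≈ 463.33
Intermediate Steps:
x(k) = -128/3 (x(k) = -⅓*128 = -128/3)
j = 506 (j = 532 - 26 = 506)
x(68) + j = -128/3 + 506 = 1390/3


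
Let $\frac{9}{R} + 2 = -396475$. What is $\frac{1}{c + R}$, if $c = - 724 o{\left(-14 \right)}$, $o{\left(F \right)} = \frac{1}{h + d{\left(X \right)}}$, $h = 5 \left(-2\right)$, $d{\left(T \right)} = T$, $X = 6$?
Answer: $\frac{44053}{7973592} \approx 0.0055249$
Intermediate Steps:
$R = - \frac{1}{44053}$ ($R = \frac{9}{-2 - 396475} = \frac{9}{-396477} = 9 \left(- \frac{1}{396477}\right) = - \frac{1}{44053} \approx -2.27 \cdot 10^{-5}$)
$h = -10$
$o{\left(F \right)} = - \frac{1}{4}$ ($o{\left(F \right)} = \frac{1}{-10 + 6} = \frac{1}{-4} = - \frac{1}{4}$)
$c = 181$ ($c = \left(-724\right) \left(- \frac{1}{4}\right) = 181$)
$\frac{1}{c + R} = \frac{1}{181 - \frac{1}{44053}} = \frac{1}{\frac{7973592}{44053}} = \frac{44053}{7973592}$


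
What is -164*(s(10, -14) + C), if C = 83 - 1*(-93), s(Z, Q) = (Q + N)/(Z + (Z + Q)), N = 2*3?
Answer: -85936/3 ≈ -28645.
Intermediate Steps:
N = 6
s(Z, Q) = (6 + Q)/(Q + 2*Z) (s(Z, Q) = (Q + 6)/(Z + (Z + Q)) = (6 + Q)/(Z + (Q + Z)) = (6 + Q)/(Q + 2*Z))
C = 176 (C = 83 + 93 = 176)
-164*(s(10, -14) + C) = -164*((6 - 14)/(-14 + 2*10) + 176) = -164*(-8/(-14 + 20) + 176) = -164*(-8/6 + 176) = -164*((⅙)*(-8) + 176) = -164*(-4/3 + 176) = -164*524/3 = -85936/3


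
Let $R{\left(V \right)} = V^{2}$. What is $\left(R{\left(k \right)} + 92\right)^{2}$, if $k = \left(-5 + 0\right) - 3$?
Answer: $24336$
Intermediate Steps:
$k = -8$ ($k = -5 - 3 = -8$)
$\left(R{\left(k \right)} + 92\right)^{2} = \left(\left(-8\right)^{2} + 92\right)^{2} = \left(64 + 92\right)^{2} = 156^{2} = 24336$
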